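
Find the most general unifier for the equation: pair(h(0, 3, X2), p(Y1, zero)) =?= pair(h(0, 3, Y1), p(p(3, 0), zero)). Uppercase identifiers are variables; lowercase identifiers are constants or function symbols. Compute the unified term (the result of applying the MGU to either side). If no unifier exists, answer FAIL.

pair(h(0, 3, p(3, 0)), p(p(3, 0), zero))

Decompose pair/2: h(0, 3, X2) =?= h(0, 3, Y1),  p(Y1, zero) =?= p(p(3, 0), zero).
Decompose h/3: 0 =?= 0,  3 =?= 3,  X2 =?= Y1.
Delete trivial equation 0 =?= 0.
Delete trivial equation 3 =?= 3.
Bind X2 := Y1; no other remaining equation mentions X2.
Decompose p/2: Y1 =?= p(3, 0),  zero =?= zero.
Bind Y1 := p(3, 0); no other remaining equation mentions Y1. Substituting into the earlier binding gives X2 := p(3, 0).
Delete trivial equation zero =?= zero.
Applying the MGU to either side gives pair(h(0, 3, p(3, 0)), p(p(3, 0), zero)).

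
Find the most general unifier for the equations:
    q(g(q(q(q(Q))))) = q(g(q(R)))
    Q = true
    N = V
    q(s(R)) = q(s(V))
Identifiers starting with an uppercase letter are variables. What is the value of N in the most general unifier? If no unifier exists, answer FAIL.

Decompose q/1: g(q(q(q(Q)))) = g(q(R)).
Decompose g/1: q(q(q(Q))) = q(R).
Decompose q/1: q(q(Q)) = R.
Bind R := q(q(Q)); substituting into the one remaining equation that mentions R gives: q(s(q(q(Q)))) = q(s(V)).
Bind Q := true; substituting into the one remaining equation that mentions Q gives: q(s(q(q(true)))) = q(s(V)). Substituting into the earlier binding gives R := q(q(true)).
Bind N := V; no other remaining equation mentions N.
Decompose q/1: s(q(q(true))) = s(V).
Decompose s/1: q(q(true)) = V.
Bind V := q(q(true)). Substituting into the earlier binding gives N := q(q(true)).
MGU = { R := q(q(true)), Q := true, N := q(q(true)), V := q(q(true)) }, so N := q(q(true)).

q(q(true))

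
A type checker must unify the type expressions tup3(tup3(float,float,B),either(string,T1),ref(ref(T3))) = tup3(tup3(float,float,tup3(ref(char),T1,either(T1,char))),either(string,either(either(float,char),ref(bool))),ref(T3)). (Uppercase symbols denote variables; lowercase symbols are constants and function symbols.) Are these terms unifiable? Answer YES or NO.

NO

Decompose tup3/3: tup3(float,float,B) = tup3(float,float,tup3(ref(char),T1,either(T1,char))),  either(string,T1) = either(string,either(either(float,char),ref(bool))),  ref(ref(T3)) = ref(T3).
Decompose tup3/3: float = float,  float = float,  B = tup3(ref(char),T1,either(T1,char)).
Delete trivial equation float = float.
Delete trivial equation float = float.
Bind B := tup3(ref(char),T1,either(T1,char)); no other remaining equation mentions B.
Decompose either/2: string = string,  T1 = either(either(float,char),ref(bool)).
Delete trivial equation string = string.
Bind T1 := either(either(float,char),ref(bool)); no other remaining equation mentions T1. Substituting into the earlier binding gives B := tup3(ref(char),either(either(float,char),ref(bool)),either(either(either(float,char),ref(bool)),char)).
Decompose ref/1: ref(T3) = T3.
Occurs check fails: T3 occurs in ref(T3); the equation T3 = ref(T3) has no finite solution.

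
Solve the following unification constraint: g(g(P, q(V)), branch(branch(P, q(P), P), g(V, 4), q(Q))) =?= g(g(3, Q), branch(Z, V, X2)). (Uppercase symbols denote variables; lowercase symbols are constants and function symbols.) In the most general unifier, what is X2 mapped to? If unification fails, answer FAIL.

FAIL

Decompose g/2: g(P, q(V)) =?= g(3, Q),  branch(branch(P, q(P), P), g(V, 4), q(Q)) =?= branch(Z, V, X2).
Decompose g/2: P =?= 3,  q(V) =?= Q.
Bind P := 3; substituting into the one remaining equation that mentions P gives: branch(branch(3, q(3), 3), g(V, 4), q(Q)) =?= branch(Z, V, X2).
Bind Q := q(V); substituting into the remaining equation gives: branch(branch(3, q(3), 3), g(V, 4), q(q(V))) =?= branch(Z, V, X2).
Decompose branch/3: branch(3, q(3), 3) =?= Z,  g(V, 4) =?= V,  q(q(V)) =?= X2.
Bind Z := branch(3, q(3), 3); no other remaining equation mentions Z.
Occurs check fails: V occurs in g(V, 4); the equation V =?= g(V, 4) has no finite solution.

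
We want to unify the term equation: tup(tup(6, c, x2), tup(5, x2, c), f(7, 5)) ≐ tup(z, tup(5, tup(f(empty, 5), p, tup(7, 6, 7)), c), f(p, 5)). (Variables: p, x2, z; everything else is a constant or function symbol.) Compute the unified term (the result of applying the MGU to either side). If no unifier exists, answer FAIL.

Decompose tup/3: tup(6, c, x2) ≐ z,  tup(5, x2, c) ≐ tup(5, tup(f(empty, 5), p, tup(7, 6, 7)), c),  f(7, 5) ≐ f(p, 5).
Bind z := tup(6, c, x2); no other remaining equation mentions z.
Decompose tup/3: 5 ≐ 5,  x2 ≐ tup(f(empty, 5), p, tup(7, 6, 7)),  c ≐ c.
Delete trivial equation 5 ≐ 5.
Bind x2 := tup(f(empty, 5), p, tup(7, 6, 7)); no other remaining equation mentions x2. Substituting into the earlier binding gives z := tup(6, c, tup(f(empty, 5), p, tup(7, 6, 7))).
Delete trivial equation c ≐ c.
Decompose f/2: 7 ≐ p,  5 ≐ 5.
Bind p := 7; no other remaining equation mentions p. Substituting into the earlier bindings gives z := tup(6, c, tup(f(empty, 5), 7, tup(7, 6, 7))), x2 := tup(f(empty, 5), 7, tup(7, 6, 7)).
Delete trivial equation 5 ≐ 5.
Applying the MGU to either side gives tup(tup(6, c, tup(f(empty, 5), 7, tup(7, 6, 7))), tup(5, tup(f(empty, 5), 7, tup(7, 6, 7)), c), f(7, 5)).

tup(tup(6, c, tup(f(empty, 5), 7, tup(7, 6, 7))), tup(5, tup(f(empty, 5), 7, tup(7, 6, 7)), c), f(7, 5))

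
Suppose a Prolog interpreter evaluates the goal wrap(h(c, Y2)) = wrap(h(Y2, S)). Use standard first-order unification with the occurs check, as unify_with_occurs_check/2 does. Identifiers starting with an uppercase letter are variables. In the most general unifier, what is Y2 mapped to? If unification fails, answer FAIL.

c

Decompose wrap/1: h(c, Y2) = h(Y2, S).
Decompose h/2: c = Y2,  Y2 = S.
Bind Y2 := c; substituting into the remaining equation gives: c = S.
Bind S := c.
MGU = { Y2 ↦ c, S ↦ c }, so Y2 ↦ c.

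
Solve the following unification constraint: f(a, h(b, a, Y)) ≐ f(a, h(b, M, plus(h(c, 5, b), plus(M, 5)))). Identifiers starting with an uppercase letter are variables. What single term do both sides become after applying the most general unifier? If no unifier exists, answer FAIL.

Decompose f/2: a ≐ a,  h(b, a, Y) ≐ h(b, M, plus(h(c, 5, b), plus(M, 5))).
Delete trivial equation a ≐ a.
Decompose h/3: b ≐ b,  a ≐ M,  Y ≐ plus(h(c, 5, b), plus(M, 5)).
Delete trivial equation b ≐ b.
Bind M := a; substituting into the remaining equation gives: Y ≐ plus(h(c, 5, b), plus(a, 5)).
Bind Y := plus(h(c, 5, b), plus(a, 5)).
Applying the MGU to either side gives f(a, h(b, a, plus(h(c, 5, b), plus(a, 5)))).

f(a, h(b, a, plus(h(c, 5, b), plus(a, 5))))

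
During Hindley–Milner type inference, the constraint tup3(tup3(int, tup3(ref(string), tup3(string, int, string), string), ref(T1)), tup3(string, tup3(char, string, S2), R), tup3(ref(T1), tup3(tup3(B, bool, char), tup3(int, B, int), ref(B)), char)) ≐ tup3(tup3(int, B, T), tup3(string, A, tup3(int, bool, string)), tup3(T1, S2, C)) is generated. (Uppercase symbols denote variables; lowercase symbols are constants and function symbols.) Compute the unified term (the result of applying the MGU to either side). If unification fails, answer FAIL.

Decompose tup3/3: tup3(int, tup3(ref(string), tup3(string, int, string), string), ref(T1)) ≐ tup3(int, B, T),  tup3(string, tup3(char, string, S2), R) ≐ tup3(string, A, tup3(int, bool, string)),  tup3(ref(T1), tup3(tup3(B, bool, char), tup3(int, B, int), ref(B)), char) ≐ tup3(T1, S2, C).
Decompose tup3/3: int ≐ int,  tup3(ref(string), tup3(string, int, string), string) ≐ B,  ref(T1) ≐ T.
Delete trivial equation int ≐ int.
Bind B := tup3(ref(string), tup3(string, int, string), string); substituting into the one remaining equation that mentions B gives: tup3(ref(T1), tup3(tup3(tup3(ref(string), tup3(string, int, string), string), bool, char), tup3(int, tup3(ref(string), tup3(string, int, string), string), int), ref(tup3(ref(string), tup3(string, int, string), string))), char) ≐ tup3(T1, S2, C).
Bind T := ref(T1); no other remaining equation mentions T.
Decompose tup3/3: string ≐ string,  tup3(char, string, S2) ≐ A,  R ≐ tup3(int, bool, string).
Delete trivial equation string ≐ string.
Bind A := tup3(char, string, S2); no other remaining equation mentions A.
Bind R := tup3(int, bool, string); no other remaining equation mentions R.
Decompose tup3/3: ref(T1) ≐ T1,  tup3(tup3(tup3(ref(string), tup3(string, int, string), string), bool, char), tup3(int, tup3(ref(string), tup3(string, int, string), string), int), ref(tup3(ref(string), tup3(string, int, string), string))) ≐ S2,  char ≐ C.
Occurs check fails: T1 occurs in ref(T1); the equation T1 ≐ ref(T1) has no finite solution.

FAIL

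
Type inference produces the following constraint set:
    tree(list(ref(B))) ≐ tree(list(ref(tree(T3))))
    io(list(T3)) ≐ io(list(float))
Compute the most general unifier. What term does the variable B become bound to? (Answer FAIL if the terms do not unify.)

tree(float)

Decompose tree/1: list(ref(B)) ≐ list(ref(tree(T3))).
Decompose list/1: ref(B) ≐ ref(tree(T3)).
Decompose ref/1: B ≐ tree(T3).
Bind B := tree(T3); no other remaining equation mentions B.
Decompose io/1: list(T3) ≐ list(float).
Decompose list/1: T3 ≐ float.
Bind T3 := float. Substituting into the earlier binding gives B := tree(float).
MGU = { B ↦ tree(float), T3 ↦ float }, so B ↦ tree(float).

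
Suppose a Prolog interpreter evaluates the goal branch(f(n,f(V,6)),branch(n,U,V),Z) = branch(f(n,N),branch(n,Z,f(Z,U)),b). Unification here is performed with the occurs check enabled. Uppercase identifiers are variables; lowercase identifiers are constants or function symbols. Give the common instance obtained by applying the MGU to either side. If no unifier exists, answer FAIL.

branch(f(n,f(f(b,b),6)),branch(n,b,f(b,b)),b)

Decompose branch/3: f(n,f(V,6)) = f(n,N),  branch(n,U,V) = branch(n,Z,f(Z,U)),  Z = b.
Decompose f/2: n = n,  f(V,6) = N.
Delete trivial equation n = n.
Bind N := f(V,6); no other remaining equation mentions N.
Decompose branch/3: n = n,  U = Z,  V = f(Z,U).
Delete trivial equation n = n.
Bind U := Z; substituting into the one remaining equation that mentions U gives: V = f(Z,Z).
Bind V := f(Z,Z); no other remaining equation mentions V. Substituting into the earlier binding gives N := f(f(Z,Z),6).
Bind Z := b. Substituting into the earlier bindings gives N := f(f(b,b),6), U := b, V := f(b,b).
Applying the MGU to either side gives branch(f(n,f(f(b,b),6)),branch(n,b,f(b,b)),b).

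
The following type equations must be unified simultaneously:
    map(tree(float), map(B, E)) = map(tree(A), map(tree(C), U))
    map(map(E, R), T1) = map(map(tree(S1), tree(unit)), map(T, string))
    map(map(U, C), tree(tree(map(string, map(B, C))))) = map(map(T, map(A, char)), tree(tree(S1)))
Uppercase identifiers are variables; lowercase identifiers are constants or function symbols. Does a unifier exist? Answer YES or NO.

Decompose map/2: tree(float) = tree(A),  map(B, E) = map(tree(C), U).
Decompose tree/1: float = A.
Bind A := float; substituting into the one remaining equation that mentions A gives: map(map(U, C), tree(tree(map(string, map(B, C))))) = map(map(T, map(float, char)), tree(tree(S1))).
Decompose map/2: B = tree(C),  E = U.
Bind B := tree(C); substituting into the one remaining equation that mentions B gives: map(map(U, C), tree(tree(map(string, map(tree(C), C))))) = map(map(T, map(float, char)), tree(tree(S1))).
Bind E := U; substituting into the one remaining equation that mentions E gives: map(map(U, R), T1) = map(map(tree(S1), tree(unit)), map(T, string)).
Decompose map/2: map(U, R) = map(tree(S1), tree(unit)),  T1 = map(T, string).
Decompose map/2: U = tree(S1),  R = tree(unit).
Bind U := tree(S1); substituting into the one remaining equation that mentions U gives: map(map(tree(S1), C), tree(tree(map(string, map(tree(C), C))))) = map(map(T, map(float, char)), tree(tree(S1))). Substituting into the earlier binding gives E := tree(S1).
Bind R := tree(unit); no other remaining equation mentions R.
Bind T1 := map(T, string); no other remaining equation mentions T1.
Decompose map/2: map(tree(S1), C) = map(T, map(float, char)),  tree(tree(map(string, map(tree(C), C)))) = tree(tree(S1)).
Decompose map/2: tree(S1) = T,  C = map(float, char).
Bind T := tree(S1); no other remaining equation mentions T. Substituting into the earlier binding gives T1 := map(tree(S1), string).
Bind C := map(float, char); substituting into the remaining equation gives: tree(tree(map(string, map(tree(map(float, char)), map(float, char))))) = tree(tree(S1)). Substituting into the earlier binding gives B := tree(map(float, char)).
Decompose tree/1: tree(map(string, map(tree(map(float, char)), map(float, char)))) = tree(S1).
Decompose tree/1: map(string, map(tree(map(float, char)), map(float, char))) = S1.
Bind S1 := map(string, map(tree(map(float, char)), map(float, char))). Substituting into the earlier bindings gives E := tree(map(string, map(tree(map(float, char)), map(float, char)))), U := tree(map(string, map(tree(map(float, char)), map(float, char)))), T1 := map(tree(map(string, map(tree(map(float, char)), map(float, char)))), string), T := tree(map(string, map(tree(map(float, char)), map(float, char)))).
No equations remain and no clash or occurs-check failure arose, so a unifier exists.

YES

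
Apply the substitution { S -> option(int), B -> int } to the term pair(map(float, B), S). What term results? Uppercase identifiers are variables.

pair(map(float, int), option(int))

Replace each occurrence of S with option(int).
Replace each occurrence of B with int.
Result: pair(map(float, int), option(int)).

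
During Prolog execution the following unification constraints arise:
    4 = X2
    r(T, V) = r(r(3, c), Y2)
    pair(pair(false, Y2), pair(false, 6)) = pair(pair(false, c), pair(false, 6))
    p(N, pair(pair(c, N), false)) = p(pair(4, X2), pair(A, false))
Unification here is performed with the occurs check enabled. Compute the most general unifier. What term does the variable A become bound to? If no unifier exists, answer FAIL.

Bind X2 := 4; substituting into the one remaining equation that mentions X2 gives: p(N, pair(pair(c, N), false)) = p(pair(4, 4), pair(A, false)).
Decompose r/2: T = r(3, c),  V = Y2.
Bind T := r(3, c); no other remaining equation mentions T.
Bind V := Y2; no other remaining equation mentions V.
Decompose pair/2: pair(false, Y2) = pair(false, c),  pair(false, 6) = pair(false, 6).
Decompose pair/2: false = false,  Y2 = c.
Delete trivial equation false = false.
Bind Y2 := c; no other remaining equation mentions Y2. Substituting into the earlier binding gives V := c.
Delete trivial equation pair(false, 6) = pair(false, 6).
Decompose p/2: N = pair(4, 4),  pair(pair(c, N), false) = pair(A, false).
Bind N := pair(4, 4); substituting into the remaining equation gives: pair(pair(c, pair(4, 4)), false) = pair(A, false).
Decompose pair/2: pair(c, pair(4, 4)) = A,  false = false.
Bind A := pair(c, pair(4, 4)); no other remaining equation mentions A.
Delete trivial equation false = false.
MGU = { X2 = 4, T = r(3, c), V = c, Y2 = c, N = pair(4, 4), A = pair(c, pair(4, 4)) }, so A = pair(c, pair(4, 4)).

pair(c, pair(4, 4))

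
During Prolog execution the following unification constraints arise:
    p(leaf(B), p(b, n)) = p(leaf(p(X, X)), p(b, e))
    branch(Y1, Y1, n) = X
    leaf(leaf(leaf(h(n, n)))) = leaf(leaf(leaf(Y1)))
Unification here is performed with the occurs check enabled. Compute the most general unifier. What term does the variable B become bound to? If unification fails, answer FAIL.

Decompose p/2: leaf(B) = leaf(p(X, X)),  p(b, n) = p(b, e).
Decompose leaf/1: B = p(X, X).
Bind B := p(X, X); no other remaining equation mentions B.
Decompose p/2: b = b,  n = e.
Delete trivial equation b = b.
Clash: constants n and e differ; no unifier exists.

FAIL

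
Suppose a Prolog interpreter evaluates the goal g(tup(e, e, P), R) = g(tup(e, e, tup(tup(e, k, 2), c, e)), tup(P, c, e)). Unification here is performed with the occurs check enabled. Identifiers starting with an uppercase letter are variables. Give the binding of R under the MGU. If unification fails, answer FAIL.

Decompose g/2: tup(e, e, P) = tup(e, e, tup(tup(e, k, 2), c, e)),  R = tup(P, c, e).
Decompose tup/3: e = e,  e = e,  P = tup(tup(e, k, 2), c, e).
Delete trivial equation e = e.
Delete trivial equation e = e.
Bind P := tup(tup(e, k, 2), c, e); substituting into the remaining equation gives: R = tup(tup(tup(e, k, 2), c, e), c, e).
Bind R := tup(tup(tup(e, k, 2), c, e), c, e).
MGU = { P ↦ tup(tup(e, k, 2), c, e), R ↦ tup(tup(tup(e, k, 2), c, e), c, e) }, so R ↦ tup(tup(tup(e, k, 2), c, e), c, e).

tup(tup(tup(e, k, 2), c, e), c, e)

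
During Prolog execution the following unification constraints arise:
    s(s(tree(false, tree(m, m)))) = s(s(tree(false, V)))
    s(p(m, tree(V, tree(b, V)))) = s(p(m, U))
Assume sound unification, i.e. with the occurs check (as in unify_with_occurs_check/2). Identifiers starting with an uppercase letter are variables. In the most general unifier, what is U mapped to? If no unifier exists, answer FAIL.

tree(tree(m, m), tree(b, tree(m, m)))

Decompose s/1: s(tree(false, tree(m, m))) = s(tree(false, V)).
Decompose s/1: tree(false, tree(m, m)) = tree(false, V).
Decompose tree/2: false = false,  tree(m, m) = V.
Delete trivial equation false = false.
Bind V := tree(m, m); substituting into the remaining equation gives: s(p(m, tree(tree(m, m), tree(b, tree(m, m))))) = s(p(m, U)).
Decompose s/1: p(m, tree(tree(m, m), tree(b, tree(m, m)))) = p(m, U).
Decompose p/2: m = m,  tree(tree(m, m), tree(b, tree(m, m))) = U.
Delete trivial equation m = m.
Bind U := tree(tree(m, m), tree(b, tree(m, m))).
MGU = { V ↦ tree(m, m), U ↦ tree(tree(m, m), tree(b, tree(m, m))) }, so U ↦ tree(tree(m, m), tree(b, tree(m, m))).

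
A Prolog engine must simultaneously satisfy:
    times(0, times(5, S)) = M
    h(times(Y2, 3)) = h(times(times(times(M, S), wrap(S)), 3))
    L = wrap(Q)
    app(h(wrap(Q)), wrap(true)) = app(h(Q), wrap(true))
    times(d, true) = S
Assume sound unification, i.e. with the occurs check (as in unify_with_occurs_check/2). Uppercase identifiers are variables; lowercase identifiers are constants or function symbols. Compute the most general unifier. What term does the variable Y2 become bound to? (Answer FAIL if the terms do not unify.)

Bind M := times(0, times(5, S)); substituting into the one remaining equation that mentions M gives: h(times(Y2, 3)) = h(times(times(times(times(0, times(5, S)), S), wrap(S)), 3)).
Decompose h/1: times(Y2, 3) = times(times(times(times(0, times(5, S)), S), wrap(S)), 3).
Decompose times/2: Y2 = times(times(times(0, times(5, S)), S), wrap(S)),  3 = 3.
Bind Y2 := times(times(times(0, times(5, S)), S), wrap(S)); no other remaining equation mentions Y2.
Delete trivial equation 3 = 3.
Bind L := wrap(Q); no other remaining equation mentions L.
Decompose app/2: h(wrap(Q)) = h(Q),  wrap(true) = wrap(true).
Decompose h/1: wrap(Q) = Q.
Occurs check fails: Q occurs in wrap(Q); the equation Q = wrap(Q) has no finite solution.

FAIL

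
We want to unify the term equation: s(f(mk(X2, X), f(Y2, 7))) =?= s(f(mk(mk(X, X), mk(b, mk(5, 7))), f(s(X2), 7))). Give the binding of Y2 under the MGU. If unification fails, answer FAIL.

Decompose s/1: f(mk(X2, X), f(Y2, 7)) =?= f(mk(mk(X, X), mk(b, mk(5, 7))), f(s(X2), 7)).
Decompose f/2: mk(X2, X) =?= mk(mk(X, X), mk(b, mk(5, 7))),  f(Y2, 7) =?= f(s(X2), 7).
Decompose mk/2: X2 =?= mk(X, X),  X =?= mk(b, mk(5, 7)).
Bind X2 := mk(X, X); substituting into the one remaining equation that mentions X2 gives: f(Y2, 7) =?= f(s(mk(X, X)), 7).
Bind X := mk(b, mk(5, 7)); substituting into the remaining equation gives: f(Y2, 7) =?= f(s(mk(mk(b, mk(5, 7)), mk(b, mk(5, 7)))), 7). Substituting into the earlier binding gives X2 := mk(mk(b, mk(5, 7)), mk(b, mk(5, 7))).
Decompose f/2: Y2 =?= s(mk(mk(b, mk(5, 7)), mk(b, mk(5, 7)))),  7 =?= 7.
Bind Y2 := s(mk(mk(b, mk(5, 7)), mk(b, mk(5, 7)))); no other remaining equation mentions Y2.
Delete trivial equation 7 =?= 7.
MGU = { X2 := mk(mk(b, mk(5, 7)), mk(b, mk(5, 7))), X := mk(b, mk(5, 7)), Y2 := s(mk(mk(b, mk(5, 7)), mk(b, mk(5, 7)))) }, so Y2 := s(mk(mk(b, mk(5, 7)), mk(b, mk(5, 7)))).

s(mk(mk(b, mk(5, 7)), mk(b, mk(5, 7))))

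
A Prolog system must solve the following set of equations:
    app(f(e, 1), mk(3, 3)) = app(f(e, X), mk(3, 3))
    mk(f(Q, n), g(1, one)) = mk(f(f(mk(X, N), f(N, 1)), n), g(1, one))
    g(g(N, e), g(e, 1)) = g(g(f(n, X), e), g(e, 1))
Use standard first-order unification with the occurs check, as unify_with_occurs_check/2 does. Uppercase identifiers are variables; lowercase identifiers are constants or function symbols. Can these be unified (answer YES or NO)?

YES

Decompose app/2: f(e, 1) = f(e, X),  mk(3, 3) = mk(3, 3).
Decompose f/2: e = e,  1 = X.
Delete trivial equation e = e.
Bind X := 1; substituting into the 2 remaining equations that mention X gives: mk(f(Q, n), g(1, one)) = mk(f(f(mk(1, N), f(N, 1)), n), g(1, one)),  g(g(N, e), g(e, 1)) = g(g(f(n, 1), e), g(e, 1)).
Delete trivial equation mk(3, 3) = mk(3, 3).
Decompose mk/2: f(Q, n) = f(f(mk(1, N), f(N, 1)), n),  g(1, one) = g(1, one).
Decompose f/2: Q = f(mk(1, N), f(N, 1)),  n = n.
Bind Q := f(mk(1, N), f(N, 1)); no other remaining equation mentions Q.
Delete trivial equation n = n.
Delete trivial equation g(1, one) = g(1, one).
Decompose g/2: g(N, e) = g(f(n, 1), e),  g(e, 1) = g(e, 1).
Decompose g/2: N = f(n, 1),  e = e.
Bind N := f(n, 1); no other remaining equation mentions N. Substituting into the earlier binding gives Q := f(mk(1, f(n, 1)), f(f(n, 1), 1)).
Delete trivial equation e = e.
Delete trivial equation g(e, 1) = g(e, 1).
No equations remain and no clash or occurs-check failure arose, so a unifier exists.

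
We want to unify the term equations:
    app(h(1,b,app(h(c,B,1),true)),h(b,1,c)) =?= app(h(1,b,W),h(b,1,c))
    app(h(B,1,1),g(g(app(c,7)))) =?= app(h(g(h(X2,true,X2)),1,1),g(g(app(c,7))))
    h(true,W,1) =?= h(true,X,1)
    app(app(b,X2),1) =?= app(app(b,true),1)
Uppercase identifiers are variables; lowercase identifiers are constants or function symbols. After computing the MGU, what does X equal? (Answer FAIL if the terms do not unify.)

app(h(c,g(h(true,true,true)),1),true)

Decompose app/2: h(1,b,app(h(c,B,1),true)) =?= h(1,b,W),  h(b,1,c) =?= h(b,1,c).
Decompose h/3: 1 =?= 1,  b =?= b,  app(h(c,B,1),true) =?= W.
Delete trivial equation 1 =?= 1.
Delete trivial equation b =?= b.
Bind W := app(h(c,B,1),true); substituting into the one remaining equation that mentions W gives: h(true,app(h(c,B,1),true),1) =?= h(true,X,1).
Delete trivial equation h(b,1,c) =?= h(b,1,c).
Decompose app/2: h(B,1,1) =?= h(g(h(X2,true,X2)),1,1),  g(g(app(c,7))) =?= g(g(app(c,7))).
Decompose h/3: B =?= g(h(X2,true,X2)),  1 =?= 1,  1 =?= 1.
Bind B := g(h(X2,true,X2)); substituting into the one remaining equation that mentions B gives: h(true,app(h(c,g(h(X2,true,X2)),1),true),1) =?= h(true,X,1). Substituting into the earlier binding gives W := app(h(c,g(h(X2,true,X2)),1),true).
Delete trivial equation 1 =?= 1.
Delete trivial equation 1 =?= 1.
Delete trivial equation g(g(app(c,7))) =?= g(g(app(c,7))).
Decompose h/3: true =?= true,  app(h(c,g(h(X2,true,X2)),1),true) =?= X,  1 =?= 1.
Delete trivial equation true =?= true.
Bind X := app(h(c,g(h(X2,true,X2)),1),true); no other remaining equation mentions X.
Delete trivial equation 1 =?= 1.
Decompose app/2: app(b,X2) =?= app(b,true),  1 =?= 1.
Decompose app/2: b =?= b,  X2 =?= true.
Delete trivial equation b =?= b.
Bind X2 := true; no other remaining equation mentions X2. Substituting into the earlier bindings gives W := app(h(c,g(h(true,true,true)),1),true), B := g(h(true,true,true)), X := app(h(c,g(h(true,true,true)),1),true).
Delete trivial equation 1 =?= 1.
MGU = { W ↦ app(h(c,g(h(true,true,true)),1),true), B ↦ g(h(true,true,true)), X ↦ app(h(c,g(h(true,true,true)),1),true), X2 ↦ true }, so X ↦ app(h(c,g(h(true,true,true)),1),true).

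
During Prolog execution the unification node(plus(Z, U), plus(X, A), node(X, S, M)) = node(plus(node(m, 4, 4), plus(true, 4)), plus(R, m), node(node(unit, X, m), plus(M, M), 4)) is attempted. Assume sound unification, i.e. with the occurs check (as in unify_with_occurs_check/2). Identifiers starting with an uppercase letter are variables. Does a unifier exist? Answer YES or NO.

Decompose node/3: plus(Z, U) = plus(node(m, 4, 4), plus(true, 4)),  plus(X, A) = plus(R, m),  node(X, S, M) = node(node(unit, X, m), plus(M, M), 4).
Decompose plus/2: Z = node(m, 4, 4),  U = plus(true, 4).
Bind Z := node(m, 4, 4); no other remaining equation mentions Z.
Bind U := plus(true, 4); no other remaining equation mentions U.
Decompose plus/2: X = R,  A = m.
Bind X := R; substituting into the one remaining equation that mentions X gives: node(R, S, M) = node(node(unit, R, m), plus(M, M), 4).
Bind A := m; no other remaining equation mentions A.
Decompose node/3: R = node(unit, R, m),  S = plus(M, M),  M = 4.
Occurs check fails: R occurs in node(unit, R, m); the equation R = node(unit, R, m) has no finite solution.

NO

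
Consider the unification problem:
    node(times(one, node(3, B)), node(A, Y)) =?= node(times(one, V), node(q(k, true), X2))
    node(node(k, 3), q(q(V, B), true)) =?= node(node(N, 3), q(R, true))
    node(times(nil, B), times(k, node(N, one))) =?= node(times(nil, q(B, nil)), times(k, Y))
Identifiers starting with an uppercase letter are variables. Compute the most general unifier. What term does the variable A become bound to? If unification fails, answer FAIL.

Decompose node/2: times(one, node(3, B)) =?= times(one, V),  node(A, Y) =?= node(q(k, true), X2).
Decompose times/2: one =?= one,  node(3, B) =?= V.
Delete trivial equation one =?= one.
Bind V := node(3, B); substituting into the one remaining equation that mentions V gives: node(node(k, 3), q(q(node(3, B), B), true)) =?= node(node(N, 3), q(R, true)).
Decompose node/2: A =?= q(k, true),  Y =?= X2.
Bind A := q(k, true); no other remaining equation mentions A.
Bind Y := X2; substituting into the one remaining equation that mentions Y gives: node(times(nil, B), times(k, node(N, one))) =?= node(times(nil, q(B, nil)), times(k, X2)).
Decompose node/2: node(k, 3) =?= node(N, 3),  q(q(node(3, B), B), true) =?= q(R, true).
Decompose node/2: k =?= N,  3 =?= 3.
Bind N := k; substituting into the one remaining equation that mentions N gives: node(times(nil, B), times(k, node(k, one))) =?= node(times(nil, q(B, nil)), times(k, X2)).
Delete trivial equation 3 =?= 3.
Decompose q/2: q(node(3, B), B) =?= R,  true =?= true.
Bind R := q(node(3, B), B); no other remaining equation mentions R.
Delete trivial equation true =?= true.
Decompose node/2: times(nil, B) =?= times(nil, q(B, nil)),  times(k, node(k, one)) =?= times(k, X2).
Decompose times/2: nil =?= nil,  B =?= q(B, nil).
Delete trivial equation nil =?= nil.
Occurs check fails: B occurs in q(B, nil); the equation B =?= q(B, nil) has no finite solution.

FAIL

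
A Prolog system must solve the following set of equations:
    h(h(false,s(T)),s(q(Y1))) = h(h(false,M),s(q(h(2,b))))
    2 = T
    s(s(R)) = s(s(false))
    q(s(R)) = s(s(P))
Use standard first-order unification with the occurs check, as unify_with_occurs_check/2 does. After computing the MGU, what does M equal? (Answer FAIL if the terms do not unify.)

FAIL

Decompose h/2: h(false,s(T)) = h(false,M),  s(q(Y1)) = s(q(h(2,b))).
Decompose h/2: false = false,  s(T) = M.
Delete trivial equation false = false.
Bind M := s(T); no other remaining equation mentions M.
Decompose s/1: q(Y1) = q(h(2,b)).
Decompose q/1: Y1 = h(2,b).
Bind Y1 := h(2,b); no other remaining equation mentions Y1.
Bind T := 2; no other remaining equation mentions T. Substituting into the earlier binding gives M := s(2).
Decompose s/1: s(R) = s(false).
Decompose s/1: R = false.
Bind R := false; substituting into the remaining equation gives: q(s(false)) = s(s(P)).
Clash: head symbols differ (q/1 vs s/1); no unifier exists.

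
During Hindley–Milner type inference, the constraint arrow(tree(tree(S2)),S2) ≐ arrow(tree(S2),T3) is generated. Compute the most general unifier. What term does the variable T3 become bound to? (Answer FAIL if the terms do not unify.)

Decompose arrow/2: tree(tree(S2)) ≐ tree(S2),  S2 ≐ T3.
Decompose tree/1: tree(S2) ≐ S2.
Occurs check fails: S2 occurs in tree(S2); the equation S2 ≐ tree(S2) has no finite solution.

FAIL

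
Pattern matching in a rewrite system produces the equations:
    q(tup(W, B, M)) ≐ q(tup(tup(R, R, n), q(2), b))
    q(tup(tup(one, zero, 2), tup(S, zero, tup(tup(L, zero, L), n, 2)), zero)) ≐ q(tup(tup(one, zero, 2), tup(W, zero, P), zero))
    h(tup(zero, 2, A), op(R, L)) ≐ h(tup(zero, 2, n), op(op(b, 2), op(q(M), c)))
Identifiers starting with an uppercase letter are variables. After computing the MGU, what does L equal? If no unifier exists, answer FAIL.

op(q(b), c)

Decompose q/1: tup(W, B, M) ≐ tup(tup(R, R, n), q(2), b).
Decompose tup/3: W ≐ tup(R, R, n),  B ≐ q(2),  M ≐ b.
Bind W := tup(R, R, n); substituting into the one remaining equation that mentions W gives: q(tup(tup(one, zero, 2), tup(S, zero, tup(tup(L, zero, L), n, 2)), zero)) ≐ q(tup(tup(one, zero, 2), tup(tup(R, R, n), zero, P), zero)).
Bind B := q(2); no other remaining equation mentions B.
Bind M := b; substituting into the one remaining equation that mentions M gives: h(tup(zero, 2, A), op(R, L)) ≐ h(tup(zero, 2, n), op(op(b, 2), op(q(b), c))).
Decompose q/1: tup(tup(one, zero, 2), tup(S, zero, tup(tup(L, zero, L), n, 2)), zero) ≐ tup(tup(one, zero, 2), tup(tup(R, R, n), zero, P), zero).
Decompose tup/3: tup(one, zero, 2) ≐ tup(one, zero, 2),  tup(S, zero, tup(tup(L, zero, L), n, 2)) ≐ tup(tup(R, R, n), zero, P),  zero ≐ zero.
Delete trivial equation tup(one, zero, 2) ≐ tup(one, zero, 2).
Decompose tup/3: S ≐ tup(R, R, n),  zero ≐ zero,  tup(tup(L, zero, L), n, 2) ≐ P.
Bind S := tup(R, R, n); no other remaining equation mentions S.
Delete trivial equation zero ≐ zero.
Bind P := tup(tup(L, zero, L), n, 2); no other remaining equation mentions P.
Delete trivial equation zero ≐ zero.
Decompose h/2: tup(zero, 2, A) ≐ tup(zero, 2, n),  op(R, L) ≐ op(op(b, 2), op(q(b), c)).
Decompose tup/3: zero ≐ zero,  2 ≐ 2,  A ≐ n.
Delete trivial equation zero ≐ zero.
Delete trivial equation 2 ≐ 2.
Bind A := n; no other remaining equation mentions A.
Decompose op/2: R ≐ op(b, 2),  L ≐ op(q(b), c).
Bind R := op(b, 2); no other remaining equation mentions R. Substituting into the earlier bindings gives W := tup(op(b, 2), op(b, 2), n), S := tup(op(b, 2), op(b, 2), n).
Bind L := op(q(b), c). Substituting into the earlier binding gives P := tup(tup(op(q(b), c), zero, op(q(b), c)), n, 2).
MGU = { W ↦ tup(op(b, 2), op(b, 2), n), B ↦ q(2), M ↦ b, S ↦ tup(op(b, 2), op(b, 2), n), P ↦ tup(tup(op(q(b), c), zero, op(q(b), c)), n, 2), A ↦ n, R ↦ op(b, 2), L ↦ op(q(b), c) }, so L ↦ op(q(b), c).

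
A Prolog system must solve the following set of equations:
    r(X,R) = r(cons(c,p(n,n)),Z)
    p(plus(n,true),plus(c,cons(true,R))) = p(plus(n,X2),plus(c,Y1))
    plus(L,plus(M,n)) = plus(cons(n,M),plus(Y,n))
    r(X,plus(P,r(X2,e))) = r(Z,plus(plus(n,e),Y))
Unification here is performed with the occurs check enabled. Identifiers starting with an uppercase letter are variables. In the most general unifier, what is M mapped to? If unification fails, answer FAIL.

Decompose r/2: X = cons(c,p(n,n)),  R = Z.
Bind X := cons(c,p(n,n)); substituting into the one remaining equation that mentions X gives: r(cons(c,p(n,n)),plus(P,r(X2,e))) = r(Z,plus(plus(n,e),Y)).
Bind R := Z; substituting into the one remaining equation that mentions R gives: p(plus(n,true),plus(c,cons(true,Z))) = p(plus(n,X2),plus(c,Y1)).
Decompose p/2: plus(n,true) = plus(n,X2),  plus(c,cons(true,Z)) = plus(c,Y1).
Decompose plus/2: n = n,  true = X2.
Delete trivial equation n = n.
Bind X2 := true; substituting into the one remaining equation that mentions X2 gives: r(cons(c,p(n,n)),plus(P,r(true,e))) = r(Z,plus(plus(n,e),Y)).
Decompose plus/2: c = c,  cons(true,Z) = Y1.
Delete trivial equation c = c.
Bind Y1 := cons(true,Z); no other remaining equation mentions Y1.
Decompose plus/2: L = cons(n,M),  plus(M,n) = plus(Y,n).
Bind L := cons(n,M); no other remaining equation mentions L.
Decompose plus/2: M = Y,  n = n.
Bind M := Y; no other remaining equation mentions M. Substituting into the earlier binding gives L := cons(n,Y).
Delete trivial equation n = n.
Decompose r/2: cons(c,p(n,n)) = Z,  plus(P,r(true,e)) = plus(plus(n,e),Y).
Bind Z := cons(c,p(n,n)); no other remaining equation mentions Z. Substituting into the earlier bindings gives R := cons(c,p(n,n)), Y1 := cons(true,cons(c,p(n,n))).
Decompose plus/2: P = plus(n,e),  r(true,e) = Y.
Bind P := plus(n,e); no other remaining equation mentions P.
Bind Y := r(true,e). Substituting into the earlier bindings gives L := cons(n,r(true,e)), M := r(true,e).
MGU = { X -> cons(c,p(n,n)), R -> cons(c,p(n,n)), X2 -> true, Y1 -> cons(true,cons(c,p(n,n))), L -> cons(n,r(true,e)), M -> r(true,e), Z -> cons(c,p(n,n)), P -> plus(n,e), Y -> r(true,e) }, so M -> r(true,e).

r(true,e)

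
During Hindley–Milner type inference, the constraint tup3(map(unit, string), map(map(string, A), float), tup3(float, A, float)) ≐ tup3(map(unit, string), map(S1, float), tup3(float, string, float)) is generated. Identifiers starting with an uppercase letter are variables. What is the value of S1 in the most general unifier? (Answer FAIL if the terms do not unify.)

map(string, string)

Decompose tup3/3: map(unit, string) ≐ map(unit, string),  map(map(string, A), float) ≐ map(S1, float),  tup3(float, A, float) ≐ tup3(float, string, float).
Delete trivial equation map(unit, string) ≐ map(unit, string).
Decompose map/2: map(string, A) ≐ S1,  float ≐ float.
Bind S1 := map(string, A); no other remaining equation mentions S1.
Delete trivial equation float ≐ float.
Decompose tup3/3: float ≐ float,  A ≐ string,  float ≐ float.
Delete trivial equation float ≐ float.
Bind A := string; no other remaining equation mentions A. Substituting into the earlier binding gives S1 := map(string, string).
Delete trivial equation float ≐ float.
MGU = { S1 := map(string, string), A := string }, so S1 := map(string, string).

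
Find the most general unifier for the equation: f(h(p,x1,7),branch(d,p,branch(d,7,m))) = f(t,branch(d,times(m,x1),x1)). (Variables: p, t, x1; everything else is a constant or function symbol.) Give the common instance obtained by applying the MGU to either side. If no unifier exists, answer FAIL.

Decompose f/2: h(p,x1,7) = t,  branch(d,p,branch(d,7,m)) = branch(d,times(m,x1),x1).
Bind t := h(p,x1,7); no other remaining equation mentions t.
Decompose branch/3: d = d,  p = times(m,x1),  branch(d,7,m) = x1.
Delete trivial equation d = d.
Bind p := times(m,x1); no other remaining equation mentions p. Substituting into the earlier binding gives t := h(times(m,x1),x1,7).
Bind x1 := branch(d,7,m). Substituting into the earlier bindings gives t := h(times(m,branch(d,7,m)),branch(d,7,m),7), p := times(m,branch(d,7,m)).
Applying the MGU to either side gives f(h(times(m,branch(d,7,m)),branch(d,7,m),7),branch(d,times(m,branch(d,7,m)),branch(d,7,m))).

f(h(times(m,branch(d,7,m)),branch(d,7,m),7),branch(d,times(m,branch(d,7,m)),branch(d,7,m)))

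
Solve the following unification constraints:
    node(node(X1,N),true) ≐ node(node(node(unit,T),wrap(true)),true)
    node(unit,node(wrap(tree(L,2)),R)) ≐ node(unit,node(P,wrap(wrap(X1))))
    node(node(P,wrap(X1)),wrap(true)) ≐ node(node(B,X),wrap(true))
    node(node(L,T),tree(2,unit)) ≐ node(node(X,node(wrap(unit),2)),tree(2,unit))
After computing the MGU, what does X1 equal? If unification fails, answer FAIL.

node(unit,node(wrap(unit),2))

Decompose node/2: node(X1,N) ≐ node(node(unit,T),wrap(true)),  true ≐ true.
Decompose node/2: X1 ≐ node(unit,T),  N ≐ wrap(true).
Bind X1 := node(unit,T); substituting into the 2 remaining equations that mention X1 gives: node(unit,node(wrap(tree(L,2)),R)) ≐ node(unit,node(P,wrap(wrap(node(unit,T))))),  node(node(P,wrap(node(unit,T))),wrap(true)) ≐ node(node(B,X),wrap(true)).
Bind N := wrap(true); no other remaining equation mentions N.
Delete trivial equation true ≐ true.
Decompose node/2: unit ≐ unit,  node(wrap(tree(L,2)),R) ≐ node(P,wrap(wrap(node(unit,T)))).
Delete trivial equation unit ≐ unit.
Decompose node/2: wrap(tree(L,2)) ≐ P,  R ≐ wrap(wrap(node(unit,T))).
Bind P := wrap(tree(L,2)); substituting into the one remaining equation that mentions P gives: node(node(wrap(tree(L,2)),wrap(node(unit,T))),wrap(true)) ≐ node(node(B,X),wrap(true)).
Bind R := wrap(wrap(node(unit,T))); no other remaining equation mentions R.
Decompose node/2: node(wrap(tree(L,2)),wrap(node(unit,T))) ≐ node(B,X),  wrap(true) ≐ wrap(true).
Decompose node/2: wrap(tree(L,2)) ≐ B,  wrap(node(unit,T)) ≐ X.
Bind B := wrap(tree(L,2)); no other remaining equation mentions B.
Bind X := wrap(node(unit,T)); substituting into the one remaining equation that mentions X gives: node(node(L,T),tree(2,unit)) ≐ node(node(wrap(node(unit,T)),node(wrap(unit),2)),tree(2,unit)).
Delete trivial equation wrap(true) ≐ wrap(true).
Decompose node/2: node(L,T) ≐ node(wrap(node(unit,T)),node(wrap(unit),2)),  tree(2,unit) ≐ tree(2,unit).
Decompose node/2: L ≐ wrap(node(unit,T)),  T ≐ node(wrap(unit),2).
Bind L := wrap(node(unit,T)); no other remaining equation mentions L. Substituting into the earlier bindings gives P := wrap(tree(wrap(node(unit,T)),2)), B := wrap(tree(wrap(node(unit,T)),2)).
Bind T := node(wrap(unit),2); no other remaining equation mentions T. Substituting into the earlier bindings gives X1 := node(unit,node(wrap(unit),2)), P := wrap(tree(wrap(node(unit,node(wrap(unit),2))),2)), R := wrap(wrap(node(unit,node(wrap(unit),2)))), B := wrap(tree(wrap(node(unit,node(wrap(unit),2))),2)), X := wrap(node(unit,node(wrap(unit),2))), L := wrap(node(unit,node(wrap(unit),2))).
Delete trivial equation tree(2,unit) ≐ tree(2,unit).
MGU = { X1 := node(unit,node(wrap(unit),2)), N := wrap(true), P := wrap(tree(wrap(node(unit,node(wrap(unit),2))),2)), R := wrap(wrap(node(unit,node(wrap(unit),2)))), B := wrap(tree(wrap(node(unit,node(wrap(unit),2))),2)), X := wrap(node(unit,node(wrap(unit),2))), L := wrap(node(unit,node(wrap(unit),2))), T := node(wrap(unit),2) }, so X1 := node(unit,node(wrap(unit),2)).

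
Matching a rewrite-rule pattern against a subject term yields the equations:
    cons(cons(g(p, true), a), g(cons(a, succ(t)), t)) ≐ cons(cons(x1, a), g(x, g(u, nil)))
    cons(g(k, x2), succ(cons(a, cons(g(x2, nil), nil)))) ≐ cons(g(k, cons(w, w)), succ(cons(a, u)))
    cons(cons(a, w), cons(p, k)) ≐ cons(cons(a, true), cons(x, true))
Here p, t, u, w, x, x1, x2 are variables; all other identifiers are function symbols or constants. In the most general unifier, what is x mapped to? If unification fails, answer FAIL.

FAIL

Decompose cons/2: cons(g(p, true), a) ≐ cons(x1, a),  g(cons(a, succ(t)), t) ≐ g(x, g(u, nil)).
Decompose cons/2: g(p, true) ≐ x1,  a ≐ a.
Bind x1 := g(p, true); no other remaining equation mentions x1.
Delete trivial equation a ≐ a.
Decompose g/2: cons(a, succ(t)) ≐ x,  t ≐ g(u, nil).
Bind x := cons(a, succ(t)); substituting into the one remaining equation that mentions x gives: cons(cons(a, w), cons(p, k)) ≐ cons(cons(a, true), cons(cons(a, succ(t)), true)).
Bind t := g(u, nil); substituting into the one remaining equation that mentions t gives: cons(cons(a, w), cons(p, k)) ≐ cons(cons(a, true), cons(cons(a, succ(g(u, nil))), true)). Substituting into the earlier binding gives x := cons(a, succ(g(u, nil))).
Decompose cons/2: g(k, x2) ≐ g(k, cons(w, w)),  succ(cons(a, cons(g(x2, nil), nil))) ≐ succ(cons(a, u)).
Decompose g/2: k ≐ k,  x2 ≐ cons(w, w).
Delete trivial equation k ≐ k.
Bind x2 := cons(w, w); substituting into the one remaining equation that mentions x2 gives: succ(cons(a, cons(g(cons(w, w), nil), nil))) ≐ succ(cons(a, u)).
Decompose succ/1: cons(a, cons(g(cons(w, w), nil), nil)) ≐ cons(a, u).
Decompose cons/2: a ≐ a,  cons(g(cons(w, w), nil), nil) ≐ u.
Delete trivial equation a ≐ a.
Bind u := cons(g(cons(w, w), nil), nil); substituting into the remaining equation gives: cons(cons(a, w), cons(p, k)) ≐ cons(cons(a, true), cons(cons(a, succ(g(cons(g(cons(w, w), nil), nil), nil))), true)). Substituting into the earlier bindings gives x := cons(a, succ(g(cons(g(cons(w, w), nil), nil), nil))), t := g(cons(g(cons(w, w), nil), nil), nil).
Decompose cons/2: cons(a, w) ≐ cons(a, true),  cons(p, k) ≐ cons(cons(a, succ(g(cons(g(cons(w, w), nil), nil), nil))), true).
Decompose cons/2: a ≐ a,  w ≐ true.
Delete trivial equation a ≐ a.
Bind w := true; substituting into the remaining equation gives: cons(p, k) ≐ cons(cons(a, succ(g(cons(g(cons(true, true), nil), nil), nil))), true). Substituting into the earlier bindings gives x := cons(a, succ(g(cons(g(cons(true, true), nil), nil), nil))), t := g(cons(g(cons(true, true), nil), nil), nil), x2 := cons(true, true), u := cons(g(cons(true, true), nil), nil).
Decompose cons/2: p ≐ cons(a, succ(g(cons(g(cons(true, true), nil), nil), nil))),  k ≐ true.
Bind p := cons(a, succ(g(cons(g(cons(true, true), nil), nil), nil))); no other remaining equation mentions p. Substituting into the earlier binding gives x1 := g(cons(a, succ(g(cons(g(cons(true, true), nil), nil), nil))), true).
Clash: constants k and true differ; no unifier exists.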